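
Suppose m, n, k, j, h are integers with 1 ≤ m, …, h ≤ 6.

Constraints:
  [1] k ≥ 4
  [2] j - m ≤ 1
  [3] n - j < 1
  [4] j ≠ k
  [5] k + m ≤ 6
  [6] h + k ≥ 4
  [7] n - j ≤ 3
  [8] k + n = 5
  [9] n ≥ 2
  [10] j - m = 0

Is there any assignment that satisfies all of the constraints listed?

From constraint 1: k ≥ 4. From constraint 9: n ≥ 2. Hence k + n ≥ 6. But constraint 8 requires k + n = 5, and 5 < 6. Contradiction.

Unsatisfiable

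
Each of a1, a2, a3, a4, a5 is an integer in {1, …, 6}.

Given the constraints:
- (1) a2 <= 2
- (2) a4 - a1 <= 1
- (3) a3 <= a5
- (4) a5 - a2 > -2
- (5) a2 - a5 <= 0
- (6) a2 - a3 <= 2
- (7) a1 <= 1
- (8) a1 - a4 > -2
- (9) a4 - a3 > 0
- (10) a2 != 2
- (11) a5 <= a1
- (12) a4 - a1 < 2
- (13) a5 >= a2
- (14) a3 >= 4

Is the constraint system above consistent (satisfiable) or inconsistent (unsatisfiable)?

Unsatisfiable

From constraints 3 and 14: a5 ≥ a3 and a3 ≥ 4, so a5 ≥ 4. From constraints 7 and 11: a5 ≤ a1 and a1 ≤ 1, so a5 ≤ 1. But 1 < 4, so no value of a5 works.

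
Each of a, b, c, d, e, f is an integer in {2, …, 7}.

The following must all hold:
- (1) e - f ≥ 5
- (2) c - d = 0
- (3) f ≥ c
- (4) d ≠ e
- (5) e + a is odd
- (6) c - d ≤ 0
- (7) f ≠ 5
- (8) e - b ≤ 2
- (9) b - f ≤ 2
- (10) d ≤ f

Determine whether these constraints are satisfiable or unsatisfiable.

Unsatisfiable

Constraints 1, 8, and 9 give f − b ≥ -2, b − e ≥ -2, e − f ≥ 5.
Adding all 3 inequalities: the left sides telescope to 0, and the right sides sum to (-2) + (-2) + 5 = 1. So 0 ≥ 1, which is false.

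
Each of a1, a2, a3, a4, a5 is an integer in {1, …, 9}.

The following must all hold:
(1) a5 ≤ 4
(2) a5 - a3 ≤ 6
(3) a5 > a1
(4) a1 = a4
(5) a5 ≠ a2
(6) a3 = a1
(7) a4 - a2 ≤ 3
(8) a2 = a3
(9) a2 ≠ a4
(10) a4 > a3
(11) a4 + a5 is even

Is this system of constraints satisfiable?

Unsatisfiable

From constraints 4, 6, and 8, a2 = a3 = a1 = a4, so a2 = a4. But constraint 9 says a2 ≠ a4. Contradiction.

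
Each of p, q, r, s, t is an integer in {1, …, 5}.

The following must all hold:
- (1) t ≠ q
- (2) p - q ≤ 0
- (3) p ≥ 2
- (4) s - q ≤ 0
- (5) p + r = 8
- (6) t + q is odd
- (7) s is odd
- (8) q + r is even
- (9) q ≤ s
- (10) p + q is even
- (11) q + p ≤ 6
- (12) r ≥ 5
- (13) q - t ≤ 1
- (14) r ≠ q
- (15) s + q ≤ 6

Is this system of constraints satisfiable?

Take p = 3, q = 3, r = 5, s = 3, t = 2. Then constraint 2: p - q = 0; constraint 4: s - q = 0; constraint 5: p + r = 8, and every other listed constraint is also met.

Satisfiable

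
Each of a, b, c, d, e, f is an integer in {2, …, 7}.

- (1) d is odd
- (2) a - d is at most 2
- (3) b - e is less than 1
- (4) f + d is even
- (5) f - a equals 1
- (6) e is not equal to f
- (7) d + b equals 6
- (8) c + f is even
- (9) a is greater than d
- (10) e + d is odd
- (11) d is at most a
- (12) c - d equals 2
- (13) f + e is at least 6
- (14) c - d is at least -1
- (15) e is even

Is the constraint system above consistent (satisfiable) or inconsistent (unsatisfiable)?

The assignment a = 4, b = 3, c = 5, d = 3, e = 4, f = 5 works:
  constraint 2 holds since a - d = 1.
  constraint 3 holds since b - e = -1.
  constraint 5 holds since f - a = 1.
The rest check out directly.

Satisfiable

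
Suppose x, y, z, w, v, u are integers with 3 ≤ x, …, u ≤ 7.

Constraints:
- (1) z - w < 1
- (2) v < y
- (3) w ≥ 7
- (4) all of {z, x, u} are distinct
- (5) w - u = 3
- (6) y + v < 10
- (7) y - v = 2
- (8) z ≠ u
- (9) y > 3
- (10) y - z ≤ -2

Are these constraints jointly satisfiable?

The assignment x = 6, y = 5, z = 7, w = 7, v = 3, u = 4 works:
  constraint 1 holds since z - w = 0.
  constraint 5 holds since w - u = 3.
The rest check out directly.

Satisfiable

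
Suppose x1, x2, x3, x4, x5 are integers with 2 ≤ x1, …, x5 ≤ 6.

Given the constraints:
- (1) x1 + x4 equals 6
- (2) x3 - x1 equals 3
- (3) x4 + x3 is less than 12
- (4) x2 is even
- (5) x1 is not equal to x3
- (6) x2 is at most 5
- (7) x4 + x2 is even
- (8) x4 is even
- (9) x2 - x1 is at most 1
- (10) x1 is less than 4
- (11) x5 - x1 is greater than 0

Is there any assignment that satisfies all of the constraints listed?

Satisfiable

The assignment x1 = 2, x2 = 2, x3 = 5, x4 = 4, x5 = 4 works:
  constraint 1 holds since x1 + x4 = 6.
  constraint 2 holds since x3 - x1 = 3.
  constraint 3 holds since x4 + x3 = 9.
The rest check out directly.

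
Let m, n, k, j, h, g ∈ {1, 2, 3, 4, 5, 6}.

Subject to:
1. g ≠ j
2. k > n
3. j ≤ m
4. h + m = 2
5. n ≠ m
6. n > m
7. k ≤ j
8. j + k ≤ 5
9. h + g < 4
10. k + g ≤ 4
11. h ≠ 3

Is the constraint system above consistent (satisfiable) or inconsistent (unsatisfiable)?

Constraints 2, 3, 6, and 7 give n < k, k ≤ j, j ≤ m, m < n. Chaining: n < k ≤ j ≤ m < n, which forces n < n — impossible.

Unsatisfiable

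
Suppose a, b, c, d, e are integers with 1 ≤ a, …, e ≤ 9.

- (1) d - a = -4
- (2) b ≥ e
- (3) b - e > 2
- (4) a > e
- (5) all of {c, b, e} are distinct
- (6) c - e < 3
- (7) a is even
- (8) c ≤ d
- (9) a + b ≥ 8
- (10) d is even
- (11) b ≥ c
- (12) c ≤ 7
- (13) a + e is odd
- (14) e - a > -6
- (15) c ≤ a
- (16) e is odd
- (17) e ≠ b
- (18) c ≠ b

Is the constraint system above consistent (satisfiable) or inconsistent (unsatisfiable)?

Satisfiable

Take a = 6, b = 5, c = 2, d = 2, e = 1. Then constraint 1: d - a = -4; constraint 3: b - e = 4, and every other listed constraint is also met.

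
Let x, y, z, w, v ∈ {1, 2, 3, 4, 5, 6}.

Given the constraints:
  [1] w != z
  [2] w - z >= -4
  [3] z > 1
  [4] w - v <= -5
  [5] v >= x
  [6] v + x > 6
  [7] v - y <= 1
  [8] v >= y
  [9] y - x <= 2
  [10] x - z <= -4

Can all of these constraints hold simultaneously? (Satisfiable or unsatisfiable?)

Unsatisfiable

Constraints 2, 4, 7, 9, and 10 give w − z ≥ -4, z − x ≥ 4, x − y ≥ -2, y − v ≥ -1, v − w ≥ 5.
Adding all 5 inequalities: the left sides telescope to 0, and the right sides sum to (-4) + 4 + (-2) + (-1) + 5 = 2. So 0 ≥ 2, which is false.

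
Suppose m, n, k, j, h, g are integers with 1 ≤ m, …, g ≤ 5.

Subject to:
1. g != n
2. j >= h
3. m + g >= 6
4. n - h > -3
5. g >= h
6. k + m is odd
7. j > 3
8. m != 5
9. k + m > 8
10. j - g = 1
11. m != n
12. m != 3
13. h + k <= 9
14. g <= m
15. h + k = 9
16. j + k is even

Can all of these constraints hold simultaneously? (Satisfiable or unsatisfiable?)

Satisfiable

Try m = 4, n = 3, k = 5, j = 5, h = 4, g = 4.
Check constraint 3: m + g = 8; constraint 4: n - h = -1. The remaining constraints are straightforward to verify.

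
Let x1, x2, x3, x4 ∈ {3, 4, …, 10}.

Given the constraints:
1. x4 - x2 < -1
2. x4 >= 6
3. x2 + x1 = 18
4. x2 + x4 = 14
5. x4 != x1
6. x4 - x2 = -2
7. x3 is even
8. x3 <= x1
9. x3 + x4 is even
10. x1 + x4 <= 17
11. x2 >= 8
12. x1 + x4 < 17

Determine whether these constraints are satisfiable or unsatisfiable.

Satisfiable

Take x1 = 10, x2 = 8, x3 = 6, x4 = 6. Then constraint 1: x4 - x2 = -2; constraint 3: x2 + x1 = 18; constraint 4: x2 + x4 = 14, and every other listed constraint is also met.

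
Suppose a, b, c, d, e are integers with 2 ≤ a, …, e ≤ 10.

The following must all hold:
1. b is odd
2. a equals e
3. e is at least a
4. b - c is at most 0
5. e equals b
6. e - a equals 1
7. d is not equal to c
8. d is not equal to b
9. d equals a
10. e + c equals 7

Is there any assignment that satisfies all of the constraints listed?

Unsatisfiable

From constraints 2, 5, and 9, d = a = e = b, so d = b. But constraint 8 says d ≠ b. Contradiction.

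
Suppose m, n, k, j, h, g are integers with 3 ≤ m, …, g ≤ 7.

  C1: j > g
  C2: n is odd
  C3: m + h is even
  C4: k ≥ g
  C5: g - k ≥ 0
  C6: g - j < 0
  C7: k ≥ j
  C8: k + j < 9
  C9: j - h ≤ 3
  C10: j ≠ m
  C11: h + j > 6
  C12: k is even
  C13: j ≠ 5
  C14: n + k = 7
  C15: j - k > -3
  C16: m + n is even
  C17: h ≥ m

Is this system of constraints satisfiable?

Constraints 1, 5, and 7 give j ≤ k, k ≤ g, g < j. Chaining: j ≤ k ≤ g < j, which forces j < j — impossible.

Unsatisfiable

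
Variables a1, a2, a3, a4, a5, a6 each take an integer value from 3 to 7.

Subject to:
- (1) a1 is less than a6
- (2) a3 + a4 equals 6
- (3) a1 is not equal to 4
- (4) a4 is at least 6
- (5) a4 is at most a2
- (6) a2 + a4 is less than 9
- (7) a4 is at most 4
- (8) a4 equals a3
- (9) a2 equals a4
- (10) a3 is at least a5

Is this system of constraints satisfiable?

From constraint 4: a4 ≥ 6. From constraint 7: a4 ≤ 4. But 4 < 6, so no value of a4 works.

Unsatisfiable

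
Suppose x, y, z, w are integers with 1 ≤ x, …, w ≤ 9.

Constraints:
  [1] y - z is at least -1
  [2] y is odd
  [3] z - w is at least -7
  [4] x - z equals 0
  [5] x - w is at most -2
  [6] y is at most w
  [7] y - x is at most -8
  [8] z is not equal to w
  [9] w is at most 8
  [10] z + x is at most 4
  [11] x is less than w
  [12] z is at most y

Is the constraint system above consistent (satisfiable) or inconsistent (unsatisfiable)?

Unsatisfiable

Constraints 1, 3, 5, and 7 give y − z ≥ -1, z − w ≥ -7, w − x ≥ 2, x − y ≥ 8.
Adding all 4 inequalities: the left sides telescope to 0, and the right sides sum to (-1) + (-7) + 2 + 8 = 2. So 0 ≥ 2, which is false.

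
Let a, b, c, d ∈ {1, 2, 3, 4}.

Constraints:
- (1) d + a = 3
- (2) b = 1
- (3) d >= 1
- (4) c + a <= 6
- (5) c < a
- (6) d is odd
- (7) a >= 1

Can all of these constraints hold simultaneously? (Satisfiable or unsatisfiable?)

Satisfiable

The assignment a = 2, b = 1, c = 1, d = 1 works:
  constraint 1 holds since d + a = 3.
  constraint 4 holds since c + a = 3.
The rest check out directly.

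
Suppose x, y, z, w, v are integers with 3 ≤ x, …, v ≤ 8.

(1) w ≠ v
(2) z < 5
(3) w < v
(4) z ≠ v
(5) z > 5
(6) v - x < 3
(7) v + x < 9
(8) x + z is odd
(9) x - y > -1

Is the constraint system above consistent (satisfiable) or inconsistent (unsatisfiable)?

From constraint 5: z ≥ 6. From constraint 2: z ≤ 4. But 4 < 6, so no value of z works.

Unsatisfiable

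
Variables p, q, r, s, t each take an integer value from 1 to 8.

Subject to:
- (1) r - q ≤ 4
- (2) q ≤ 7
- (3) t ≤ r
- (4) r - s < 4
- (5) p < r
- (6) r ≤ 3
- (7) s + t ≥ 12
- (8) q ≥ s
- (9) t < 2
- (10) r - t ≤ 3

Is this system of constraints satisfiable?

From constraints 2 and 8: s ≤ q ≤ 7. From constraints 3 and 6: t ≤ r ≤ 3. Hence s + t ≤ 10. But constraint 7 requires s + t ≥ 12, and 12 > 10. Contradiction.

Unsatisfiable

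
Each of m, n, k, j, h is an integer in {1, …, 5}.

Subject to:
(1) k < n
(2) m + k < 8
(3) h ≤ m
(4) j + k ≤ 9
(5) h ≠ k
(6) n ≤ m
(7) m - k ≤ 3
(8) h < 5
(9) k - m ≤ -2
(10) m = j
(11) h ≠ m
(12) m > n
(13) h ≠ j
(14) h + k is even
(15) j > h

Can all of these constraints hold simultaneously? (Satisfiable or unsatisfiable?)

Setting (m, n, k, j, h) = (5, 4, 2, 5, 4) satisfies everything: constraint 2: m + k = 7; constraint 4: j + k = 7, and the others follow.

Satisfiable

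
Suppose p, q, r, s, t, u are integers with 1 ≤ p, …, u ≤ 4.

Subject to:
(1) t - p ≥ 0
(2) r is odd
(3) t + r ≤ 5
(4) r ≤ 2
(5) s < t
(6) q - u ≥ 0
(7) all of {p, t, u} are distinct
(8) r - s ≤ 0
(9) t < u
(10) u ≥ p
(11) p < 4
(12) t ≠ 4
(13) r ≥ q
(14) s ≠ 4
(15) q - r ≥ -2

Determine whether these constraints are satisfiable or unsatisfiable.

Constraints 5, 6, 8, 9, and 13 give s < t, t < u, u ≤ q, q ≤ r, r ≤ s. Chaining: s < t < u ≤ q ≤ r ≤ s, which forces s < s — impossible.

Unsatisfiable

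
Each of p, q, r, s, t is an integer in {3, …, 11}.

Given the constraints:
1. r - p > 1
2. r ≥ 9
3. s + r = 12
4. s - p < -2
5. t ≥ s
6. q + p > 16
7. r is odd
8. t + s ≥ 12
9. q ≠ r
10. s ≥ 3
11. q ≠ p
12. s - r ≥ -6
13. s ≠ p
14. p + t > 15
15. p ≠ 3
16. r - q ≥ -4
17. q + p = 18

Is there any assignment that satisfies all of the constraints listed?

Setting (p, q, r, s, t) = (7, 11, 9, 3, 11) satisfies everything: constraint 1: r - p = 2; constraint 3: s + r = 12; constraint 4: s - p = -4, and the others follow.

Satisfiable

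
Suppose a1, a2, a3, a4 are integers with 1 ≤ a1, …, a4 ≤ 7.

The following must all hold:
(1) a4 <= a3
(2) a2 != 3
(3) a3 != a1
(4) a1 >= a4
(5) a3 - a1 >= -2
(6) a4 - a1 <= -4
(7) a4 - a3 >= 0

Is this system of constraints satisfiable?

Unsatisfiable

Constraints 5, 6, and 7 give a1 − a4 ≥ 4, a4 − a3 ≥ 0, a3 − a1 ≥ -2.
Adding all 3 inequalities: the left sides telescope to 0, and the right sides sum to 4 + 0 + (-2) = 2. So 0 ≥ 2, which is false.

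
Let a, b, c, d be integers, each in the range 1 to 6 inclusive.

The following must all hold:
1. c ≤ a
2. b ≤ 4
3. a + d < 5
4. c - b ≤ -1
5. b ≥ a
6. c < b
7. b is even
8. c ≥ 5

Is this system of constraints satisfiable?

Unsatisfiable

From constraints 1 and 8: a ≥ c and c ≥ 5, so a ≥ 5. From constraints 2 and 5: a ≤ b and b ≤ 4, so a ≤ 4. But 4 < 5, so no value of a works.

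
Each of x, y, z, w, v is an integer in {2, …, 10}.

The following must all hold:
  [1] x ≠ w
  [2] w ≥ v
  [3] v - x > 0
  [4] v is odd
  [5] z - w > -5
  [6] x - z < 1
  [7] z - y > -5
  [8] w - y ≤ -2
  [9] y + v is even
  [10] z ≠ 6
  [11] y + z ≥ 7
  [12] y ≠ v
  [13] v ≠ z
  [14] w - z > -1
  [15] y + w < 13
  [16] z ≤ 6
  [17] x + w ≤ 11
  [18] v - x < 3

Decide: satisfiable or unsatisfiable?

Setting (x, y, z, w, v) = (3, 7, 3, 5, 5) satisfies everything: constraint 3: v - x = 2; constraint 5: z - w = -2; constraint 6: x - z = 0, and the others follow.

Satisfiable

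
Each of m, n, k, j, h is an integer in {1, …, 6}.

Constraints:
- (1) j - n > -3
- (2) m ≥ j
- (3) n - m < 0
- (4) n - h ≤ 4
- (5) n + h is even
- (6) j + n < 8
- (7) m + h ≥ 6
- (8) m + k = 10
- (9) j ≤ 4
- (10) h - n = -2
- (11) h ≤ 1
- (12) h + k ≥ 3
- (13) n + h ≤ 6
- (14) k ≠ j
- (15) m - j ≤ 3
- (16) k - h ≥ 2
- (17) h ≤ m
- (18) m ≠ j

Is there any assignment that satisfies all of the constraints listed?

One satisfying assignment is m = 5, n = 3, k = 5, j = 3, h = 1.
For the less obvious constraints — constraint 1: j - n = 0; constraint 3: n - m = -2; constraint 4: n - h = 2 — and the others hold by inspection.

Satisfiable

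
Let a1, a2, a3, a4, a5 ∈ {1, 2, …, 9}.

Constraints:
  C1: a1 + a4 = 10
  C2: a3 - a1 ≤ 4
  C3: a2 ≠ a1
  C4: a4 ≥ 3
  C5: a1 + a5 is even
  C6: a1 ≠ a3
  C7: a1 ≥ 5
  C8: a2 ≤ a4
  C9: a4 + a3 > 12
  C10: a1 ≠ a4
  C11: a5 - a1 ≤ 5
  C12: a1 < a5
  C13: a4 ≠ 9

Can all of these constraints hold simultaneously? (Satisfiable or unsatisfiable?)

Satisfiable

Try a1 = 6, a2 = 2, a3 = 9, a4 = 4, a5 = 8.
Check constraint 1: a1 + a4 = 10; constraint 2: a3 - a1 = 3. The remaining constraints are straightforward to verify.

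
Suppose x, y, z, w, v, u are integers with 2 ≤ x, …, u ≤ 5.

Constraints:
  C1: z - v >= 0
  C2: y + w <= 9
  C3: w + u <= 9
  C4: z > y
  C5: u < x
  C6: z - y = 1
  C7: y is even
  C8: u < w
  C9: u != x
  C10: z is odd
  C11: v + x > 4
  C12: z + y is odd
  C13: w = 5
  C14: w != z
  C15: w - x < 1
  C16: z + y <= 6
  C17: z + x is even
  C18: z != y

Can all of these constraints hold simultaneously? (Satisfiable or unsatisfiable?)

Satisfiable

Take x = 5, y = 2, z = 3, w = 5, v = 2, u = 4. Then constraint 1: z - v = 1; constraint 2: y + w = 7, and every other listed constraint is also met.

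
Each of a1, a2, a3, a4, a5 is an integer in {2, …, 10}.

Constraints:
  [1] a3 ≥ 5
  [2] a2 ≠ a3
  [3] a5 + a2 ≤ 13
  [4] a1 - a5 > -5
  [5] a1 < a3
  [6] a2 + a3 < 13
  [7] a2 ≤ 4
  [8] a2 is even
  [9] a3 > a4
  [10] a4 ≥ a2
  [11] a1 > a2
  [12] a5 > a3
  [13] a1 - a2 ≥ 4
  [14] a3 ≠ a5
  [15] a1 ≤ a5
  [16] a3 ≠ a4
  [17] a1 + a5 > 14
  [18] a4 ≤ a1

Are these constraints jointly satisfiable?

Setting (a1, a2, a3, a4, a5) = (6, 2, 8, 6, 9) satisfies everything: constraint 3: a5 + a2 = 11; constraint 4: a1 - a5 = -3, and the others follow.

Satisfiable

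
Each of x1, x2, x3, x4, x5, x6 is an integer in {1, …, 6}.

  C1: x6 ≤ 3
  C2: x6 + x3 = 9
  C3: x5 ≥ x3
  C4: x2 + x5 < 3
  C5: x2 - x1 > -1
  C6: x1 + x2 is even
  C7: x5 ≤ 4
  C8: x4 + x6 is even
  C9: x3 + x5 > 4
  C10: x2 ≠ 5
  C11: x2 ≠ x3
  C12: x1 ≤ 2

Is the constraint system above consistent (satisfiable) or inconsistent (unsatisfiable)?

Unsatisfiable

From constraint 1: x6 ≤ 3. From constraints 3 and 7: x3 ≤ x5 ≤ 4. Hence x6 + x3 ≤ 7. But constraint 2 requires x6 + x3 = 9, and 9 > 7. Contradiction.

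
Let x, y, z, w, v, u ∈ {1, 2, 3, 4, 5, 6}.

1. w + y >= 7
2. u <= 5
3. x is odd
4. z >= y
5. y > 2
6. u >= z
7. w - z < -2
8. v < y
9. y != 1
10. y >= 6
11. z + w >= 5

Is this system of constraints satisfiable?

From constraints 4 and 10: z ≥ y and y ≥ 6, so z ≥ 6. From constraints 2 and 6: z ≤ u and u ≤ 5, so z ≤ 5. But 5 < 6, so no value of z works.

Unsatisfiable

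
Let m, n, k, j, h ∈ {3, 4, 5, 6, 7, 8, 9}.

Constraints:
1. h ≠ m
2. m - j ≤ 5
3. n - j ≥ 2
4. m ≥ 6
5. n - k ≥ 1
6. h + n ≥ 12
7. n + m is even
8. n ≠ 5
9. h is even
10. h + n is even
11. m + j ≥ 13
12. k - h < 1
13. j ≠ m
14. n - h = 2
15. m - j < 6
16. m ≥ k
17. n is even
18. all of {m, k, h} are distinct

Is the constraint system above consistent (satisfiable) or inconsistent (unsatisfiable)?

Satisfiable

Setting (m, n, k, j, h) = (8, 8, 4, 5, 6) satisfies everything: constraint 2: m - j = 3; constraint 3: n - j = 3; constraint 5: n - k = 4, and the others follow.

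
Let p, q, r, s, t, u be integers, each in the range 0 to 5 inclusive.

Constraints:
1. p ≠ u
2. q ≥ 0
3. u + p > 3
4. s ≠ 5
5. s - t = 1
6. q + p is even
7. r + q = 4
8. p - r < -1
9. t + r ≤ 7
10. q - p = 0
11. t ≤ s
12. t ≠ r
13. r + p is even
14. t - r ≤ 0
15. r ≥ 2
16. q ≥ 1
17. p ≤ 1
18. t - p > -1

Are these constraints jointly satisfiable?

Satisfiable

Setting (p, q, r, s, t, u) = (1, 1, 3, 2, 1, 4) satisfies everything: constraint 3: u + p = 5; constraint 5: s - t = 1; constraint 7: r + q = 4, and the others follow.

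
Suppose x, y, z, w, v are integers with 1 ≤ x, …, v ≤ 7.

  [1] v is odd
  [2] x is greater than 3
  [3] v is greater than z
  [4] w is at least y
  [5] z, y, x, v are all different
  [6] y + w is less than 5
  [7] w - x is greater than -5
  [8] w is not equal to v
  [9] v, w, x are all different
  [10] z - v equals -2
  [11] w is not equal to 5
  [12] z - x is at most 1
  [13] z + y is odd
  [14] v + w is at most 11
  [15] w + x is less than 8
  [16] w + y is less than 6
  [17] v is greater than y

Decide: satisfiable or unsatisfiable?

Try x = 4, y = 2, z = 5, w = 2, v = 7.
Check constraint 6: y + w = 4; constraint 7: w - x = -2. The remaining constraints are straightforward to verify.

Satisfiable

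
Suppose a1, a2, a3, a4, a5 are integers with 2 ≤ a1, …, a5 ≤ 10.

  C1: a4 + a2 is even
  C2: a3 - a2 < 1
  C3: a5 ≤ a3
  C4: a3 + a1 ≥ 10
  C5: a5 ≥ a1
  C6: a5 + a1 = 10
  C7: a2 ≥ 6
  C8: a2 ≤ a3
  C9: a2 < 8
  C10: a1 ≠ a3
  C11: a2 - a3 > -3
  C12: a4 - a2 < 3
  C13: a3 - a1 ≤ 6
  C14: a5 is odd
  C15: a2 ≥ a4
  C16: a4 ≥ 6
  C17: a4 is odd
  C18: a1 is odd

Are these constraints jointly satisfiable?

Satisfiable

One satisfying assignment is a1 = 3, a2 = 7, a3 = 7, a4 = 7, a5 = 7.
For the less obvious constraints — constraint 2: a3 - a2 = 0; constraint 4: a3 + a1 = 10 — and the others hold by inspection.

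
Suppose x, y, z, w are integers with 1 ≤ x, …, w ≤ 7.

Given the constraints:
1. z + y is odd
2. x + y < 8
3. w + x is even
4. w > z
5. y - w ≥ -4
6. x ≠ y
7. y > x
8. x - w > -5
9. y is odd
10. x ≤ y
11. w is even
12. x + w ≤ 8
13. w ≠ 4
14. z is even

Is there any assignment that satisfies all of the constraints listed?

Satisfiable

Setting (x, y, z, w) = (2, 5, 2, 6) satisfies everything: constraint 2: x + y = 7; constraint 5: y - w = -1; constraint 8: x - w = -4, and the others follow.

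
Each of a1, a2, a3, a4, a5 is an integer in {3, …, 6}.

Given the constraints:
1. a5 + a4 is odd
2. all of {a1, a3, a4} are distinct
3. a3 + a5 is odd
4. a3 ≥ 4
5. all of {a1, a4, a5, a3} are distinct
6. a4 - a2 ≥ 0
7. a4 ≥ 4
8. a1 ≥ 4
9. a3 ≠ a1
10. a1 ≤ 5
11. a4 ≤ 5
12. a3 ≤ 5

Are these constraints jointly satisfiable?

Constraints 4, 7, 8, 10, 11, and 12 confine each of a1, a3, a4 to the 2 values {4, 5}.
Constraint 2 requires all 3 of them to be distinct, but only 2 values are available — impossible by the pigeonhole principle.

Unsatisfiable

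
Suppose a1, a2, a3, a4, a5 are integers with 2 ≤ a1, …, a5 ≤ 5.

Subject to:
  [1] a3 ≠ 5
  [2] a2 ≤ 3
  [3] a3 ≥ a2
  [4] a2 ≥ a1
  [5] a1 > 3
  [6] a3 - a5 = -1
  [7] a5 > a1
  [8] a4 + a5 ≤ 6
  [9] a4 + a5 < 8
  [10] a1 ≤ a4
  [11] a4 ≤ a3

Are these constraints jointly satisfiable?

From constraint 5: a1 ≥ 4. From constraints 2 and 4: a1 ≤ a2 and a2 ≤ 3, so a1 ≤ 3. But 3 < 4, so no value of a1 works.

Unsatisfiable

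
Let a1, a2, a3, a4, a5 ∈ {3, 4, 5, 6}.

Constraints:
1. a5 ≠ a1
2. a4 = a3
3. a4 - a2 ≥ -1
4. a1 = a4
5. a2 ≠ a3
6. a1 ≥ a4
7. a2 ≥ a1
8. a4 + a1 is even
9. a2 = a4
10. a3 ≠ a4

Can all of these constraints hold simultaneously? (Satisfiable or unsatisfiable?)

From constraints 2 and 9, a2 = a4 = a3, so a2 = a3. But constraint 5 says a2 ≠ a3. Contradiction.

Unsatisfiable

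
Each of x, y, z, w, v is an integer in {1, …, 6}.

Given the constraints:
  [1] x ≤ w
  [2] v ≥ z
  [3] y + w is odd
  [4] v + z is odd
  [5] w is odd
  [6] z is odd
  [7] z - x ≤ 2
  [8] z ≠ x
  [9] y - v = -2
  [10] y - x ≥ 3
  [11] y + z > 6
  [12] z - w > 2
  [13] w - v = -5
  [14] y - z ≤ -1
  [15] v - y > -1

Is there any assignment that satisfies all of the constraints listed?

Constraints 7, 10, and 14 give x − z ≥ -2, z − y ≥ 1, y − x ≥ 3.
Adding all 3 inequalities: the left sides telescope to 0, and the right sides sum to (-2) + 1 + 3 = 2. So 0 ≥ 2, which is false.

Unsatisfiable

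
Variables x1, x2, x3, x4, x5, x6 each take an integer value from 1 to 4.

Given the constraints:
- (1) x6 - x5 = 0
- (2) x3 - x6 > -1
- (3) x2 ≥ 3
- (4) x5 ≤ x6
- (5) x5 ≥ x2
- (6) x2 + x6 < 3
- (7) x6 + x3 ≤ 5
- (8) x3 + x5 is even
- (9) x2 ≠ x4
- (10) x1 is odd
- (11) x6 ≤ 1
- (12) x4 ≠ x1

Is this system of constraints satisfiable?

Unsatisfiable

From constraints 3 and 5: x5 ≥ x2 and x2 ≥ 3, so x5 ≥ 3. From constraints 4 and 11: x5 ≤ x6 and x6 ≤ 1, so x5 ≤ 1. But 1 < 3, so no value of x5 works.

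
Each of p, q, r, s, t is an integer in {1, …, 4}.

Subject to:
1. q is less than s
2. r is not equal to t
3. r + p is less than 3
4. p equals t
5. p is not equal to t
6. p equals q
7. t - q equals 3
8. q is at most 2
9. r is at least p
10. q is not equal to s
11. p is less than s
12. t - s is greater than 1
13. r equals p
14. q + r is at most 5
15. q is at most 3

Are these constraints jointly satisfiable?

Unsatisfiable

From constraints 4 and 13, r = p = t, so r = t. But constraint 2 says r ≠ t. Contradiction.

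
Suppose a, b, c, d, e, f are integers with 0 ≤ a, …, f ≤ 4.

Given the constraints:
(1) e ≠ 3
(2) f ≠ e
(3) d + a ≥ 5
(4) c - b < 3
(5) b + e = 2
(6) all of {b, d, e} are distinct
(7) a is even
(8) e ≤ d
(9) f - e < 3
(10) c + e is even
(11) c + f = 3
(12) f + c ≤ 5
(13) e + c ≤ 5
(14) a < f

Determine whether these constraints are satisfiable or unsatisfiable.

Satisfiable

Take a = 2, b = 0, c = 0, d = 3, e = 2, f = 3. Then constraint 3: d + a = 5; constraint 4: c - b = 0, and every other listed constraint is also met.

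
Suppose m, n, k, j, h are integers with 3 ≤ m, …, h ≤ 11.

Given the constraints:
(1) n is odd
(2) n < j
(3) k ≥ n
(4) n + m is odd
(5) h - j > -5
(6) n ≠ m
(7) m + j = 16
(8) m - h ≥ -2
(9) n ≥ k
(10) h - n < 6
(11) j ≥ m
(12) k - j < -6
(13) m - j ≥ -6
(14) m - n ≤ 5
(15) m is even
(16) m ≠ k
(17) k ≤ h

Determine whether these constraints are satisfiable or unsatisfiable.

One satisfying assignment is m = 6, n = 3, k = 3, j = 10, h = 6.
For the less obvious constraints — constraint 5: h - j = -4; constraint 7: m + j = 16 — and the others hold by inspection.

Satisfiable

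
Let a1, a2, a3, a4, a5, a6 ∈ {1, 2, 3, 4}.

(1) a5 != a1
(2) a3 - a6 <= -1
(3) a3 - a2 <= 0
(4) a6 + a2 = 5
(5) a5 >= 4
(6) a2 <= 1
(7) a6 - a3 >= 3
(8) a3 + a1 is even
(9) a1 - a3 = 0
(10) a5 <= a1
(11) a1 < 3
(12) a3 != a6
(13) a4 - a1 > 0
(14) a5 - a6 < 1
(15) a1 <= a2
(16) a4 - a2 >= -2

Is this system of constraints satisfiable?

From constraints 5 and 10: a1 ≥ a5 and a5 ≥ 4, so a1 ≥ 4. From constraints 6 and 15: a1 ≤ a2 and a2 ≤ 1, so a1 ≤ 1. But 1 < 4, so no value of a1 works.

Unsatisfiable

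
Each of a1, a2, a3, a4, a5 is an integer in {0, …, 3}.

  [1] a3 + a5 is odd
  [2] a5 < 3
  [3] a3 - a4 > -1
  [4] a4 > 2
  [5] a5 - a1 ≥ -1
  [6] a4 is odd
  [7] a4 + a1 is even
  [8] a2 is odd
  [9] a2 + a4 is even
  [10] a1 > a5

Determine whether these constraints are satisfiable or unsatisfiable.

Satisfiable

One satisfying assignment is a1 = 1, a2 = 1, a3 = 3, a4 = 3, a5 = 0.
For the less obvious constraints — constraint 3: a3 - a4 = 0; constraint 5: a5 - a1 = -1 — and the others hold by inspection.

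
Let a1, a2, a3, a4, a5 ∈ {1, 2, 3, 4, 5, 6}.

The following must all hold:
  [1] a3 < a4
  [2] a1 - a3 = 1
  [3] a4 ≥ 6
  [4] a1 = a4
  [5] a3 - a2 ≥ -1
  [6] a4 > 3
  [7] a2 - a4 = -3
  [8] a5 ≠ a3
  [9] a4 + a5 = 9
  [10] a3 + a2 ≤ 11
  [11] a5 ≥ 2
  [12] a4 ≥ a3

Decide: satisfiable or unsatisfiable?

Satisfiable

Setting (a1, a2, a3, a4, a5) = (6, 3, 5, 6, 3) satisfies everything: constraint 2: a1 - a3 = 1; constraint 5: a3 - a2 = 2; constraint 7: a2 - a4 = -3, and the others follow.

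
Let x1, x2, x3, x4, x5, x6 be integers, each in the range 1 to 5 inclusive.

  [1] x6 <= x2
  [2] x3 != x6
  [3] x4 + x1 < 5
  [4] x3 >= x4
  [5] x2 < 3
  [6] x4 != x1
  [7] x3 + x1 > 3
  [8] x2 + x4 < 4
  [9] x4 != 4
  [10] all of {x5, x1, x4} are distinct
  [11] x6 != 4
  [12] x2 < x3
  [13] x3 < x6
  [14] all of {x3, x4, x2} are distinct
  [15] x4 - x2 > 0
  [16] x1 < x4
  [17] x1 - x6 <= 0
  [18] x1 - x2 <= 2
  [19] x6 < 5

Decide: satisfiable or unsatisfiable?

Unsatisfiable

Constraints 1, 4, 13, and 15 give x6 ≤ x2, x2 < x4, x4 ≤ x3, x3 < x6. Chaining: x6 ≤ x2 < x4 ≤ x3 < x6, which forces x6 < x6 — impossible.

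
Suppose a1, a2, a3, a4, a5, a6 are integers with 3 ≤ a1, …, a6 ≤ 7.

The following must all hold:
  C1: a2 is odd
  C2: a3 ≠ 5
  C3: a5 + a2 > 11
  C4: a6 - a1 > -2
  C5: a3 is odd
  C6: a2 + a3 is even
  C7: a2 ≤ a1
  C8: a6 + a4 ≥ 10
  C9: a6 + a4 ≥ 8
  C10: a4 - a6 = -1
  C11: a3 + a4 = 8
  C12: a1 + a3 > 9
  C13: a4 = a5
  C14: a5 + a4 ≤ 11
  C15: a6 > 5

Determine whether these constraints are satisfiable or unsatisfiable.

One satisfying assignment is a1 = 7, a2 = 7, a3 = 3, a4 = 5, a5 = 5, a6 = 6.
For the less obvious constraints — constraint 3: a5 + a2 = 12; constraint 4: a6 - a1 = -1 — and the others hold by inspection.

Satisfiable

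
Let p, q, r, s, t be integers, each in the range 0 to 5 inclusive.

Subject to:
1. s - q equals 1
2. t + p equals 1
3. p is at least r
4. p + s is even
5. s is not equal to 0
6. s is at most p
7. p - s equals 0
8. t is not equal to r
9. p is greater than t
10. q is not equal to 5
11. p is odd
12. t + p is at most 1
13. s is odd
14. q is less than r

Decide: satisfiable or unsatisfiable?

Setting (p, q, r, s, t) = (1, 0, 1, 1, 0) satisfies everything: constraint 1: s - q = 1; constraint 2: t + p = 1; constraint 7: p - s = 0, and the others follow.

Satisfiable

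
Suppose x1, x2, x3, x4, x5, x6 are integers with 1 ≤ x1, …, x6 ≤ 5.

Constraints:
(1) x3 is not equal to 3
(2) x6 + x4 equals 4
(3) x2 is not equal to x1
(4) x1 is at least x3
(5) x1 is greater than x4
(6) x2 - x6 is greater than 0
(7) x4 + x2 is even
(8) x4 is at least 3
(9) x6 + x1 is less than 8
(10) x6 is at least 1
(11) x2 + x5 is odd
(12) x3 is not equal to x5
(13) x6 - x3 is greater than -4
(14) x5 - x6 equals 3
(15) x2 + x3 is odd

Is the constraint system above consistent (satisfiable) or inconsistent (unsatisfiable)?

One satisfying assignment is x1 = 4, x2 = 3, x3 = 2, x4 = 3, x5 = 4, x6 = 1.
For the less obvious constraints — constraint 2: x6 + x4 = 4; constraint 6: x2 - x6 = 2; constraint 9: x6 + x1 = 5 — and the others hold by inspection.

Satisfiable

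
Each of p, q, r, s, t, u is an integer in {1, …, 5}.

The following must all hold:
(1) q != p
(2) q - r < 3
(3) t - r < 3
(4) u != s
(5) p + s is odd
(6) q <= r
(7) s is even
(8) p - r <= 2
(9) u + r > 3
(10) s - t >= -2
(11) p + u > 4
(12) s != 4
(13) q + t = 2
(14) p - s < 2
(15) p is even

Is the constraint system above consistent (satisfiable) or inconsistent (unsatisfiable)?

Constraint 15 makes p even and constraint 7 makes s even, so p + s must be even. Constraint 5 says p + s is odd — contradiction.

Unsatisfiable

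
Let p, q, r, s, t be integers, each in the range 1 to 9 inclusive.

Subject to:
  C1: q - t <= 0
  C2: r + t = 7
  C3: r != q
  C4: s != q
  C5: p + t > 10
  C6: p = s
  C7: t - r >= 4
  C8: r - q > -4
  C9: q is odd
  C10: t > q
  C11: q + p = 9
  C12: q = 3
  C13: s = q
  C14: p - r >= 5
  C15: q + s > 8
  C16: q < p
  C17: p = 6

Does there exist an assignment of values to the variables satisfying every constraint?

Unsatisfiable

Constraint 17 fixes p = 6 and constraint 12 fixes q = 3. Constraints 6 and 13 give p = s = q, so p = q. But 6 ≠ 3 — contradiction.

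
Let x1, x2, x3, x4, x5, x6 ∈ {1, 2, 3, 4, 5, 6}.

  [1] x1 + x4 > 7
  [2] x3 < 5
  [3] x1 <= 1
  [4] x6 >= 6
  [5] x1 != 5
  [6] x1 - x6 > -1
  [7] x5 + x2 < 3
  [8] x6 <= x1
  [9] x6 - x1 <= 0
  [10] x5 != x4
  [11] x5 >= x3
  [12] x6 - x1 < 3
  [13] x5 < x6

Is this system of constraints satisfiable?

Unsatisfiable

From constraints 4 and 8: x1 ≥ x6 and x6 ≥ 6, so x1 ≥ 6. From constraint 3: x1 ≤ 1. But 1 < 6, so no value of x1 works.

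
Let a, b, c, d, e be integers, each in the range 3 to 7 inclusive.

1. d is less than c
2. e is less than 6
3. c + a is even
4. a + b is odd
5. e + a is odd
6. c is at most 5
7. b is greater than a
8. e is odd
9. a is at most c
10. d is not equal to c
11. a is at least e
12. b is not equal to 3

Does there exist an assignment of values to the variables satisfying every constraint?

One satisfying assignment is a = 4, b = 7, c = 4, d = 3, e = 3.
For the less obvious constraints — constraint 3: c + a = 8 is even; constraint 4: a + b = 11 is odd — and the others hold by inspection.

Satisfiable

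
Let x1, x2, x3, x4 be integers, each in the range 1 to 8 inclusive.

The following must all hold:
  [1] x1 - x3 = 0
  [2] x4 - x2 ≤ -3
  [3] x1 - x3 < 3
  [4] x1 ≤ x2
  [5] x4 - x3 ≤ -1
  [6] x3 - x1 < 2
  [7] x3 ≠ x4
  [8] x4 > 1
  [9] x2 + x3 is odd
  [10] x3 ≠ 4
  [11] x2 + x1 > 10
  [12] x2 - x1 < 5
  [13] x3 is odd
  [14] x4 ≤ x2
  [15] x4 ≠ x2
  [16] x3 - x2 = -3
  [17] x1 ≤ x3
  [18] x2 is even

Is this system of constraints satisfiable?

Satisfiable

Setting (x1, x2, x3, x4) = (5, 8, 5, 2) satisfies everything: constraint 1: x1 - x3 = 0; constraint 2: x4 - x2 = -6; constraint 3: x1 - x3 = 0, and the others follow.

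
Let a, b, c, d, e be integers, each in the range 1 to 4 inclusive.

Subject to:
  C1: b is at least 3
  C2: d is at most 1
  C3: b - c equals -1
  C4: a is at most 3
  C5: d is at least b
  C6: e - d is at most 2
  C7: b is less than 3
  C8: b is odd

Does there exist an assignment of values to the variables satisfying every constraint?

From constraint 1: b ≥ 3. From constraints 2 and 5: b ≤ d and d ≤ 1, so b ≤ 1. But 1 < 3, so no value of b works.

Unsatisfiable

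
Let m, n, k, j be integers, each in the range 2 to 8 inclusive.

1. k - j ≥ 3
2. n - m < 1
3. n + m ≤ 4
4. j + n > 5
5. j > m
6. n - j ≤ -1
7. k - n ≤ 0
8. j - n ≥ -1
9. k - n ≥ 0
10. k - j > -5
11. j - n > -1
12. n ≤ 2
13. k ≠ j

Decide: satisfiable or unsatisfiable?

Unsatisfiable

Constraints 1, 7, and 8 give j − n ≥ -1, n − k ≥ 0, k − j ≥ 3.
Adding all 3 inequalities: the left sides telescope to 0, and the right sides sum to (-1) + 0 + 3 = 2. So 0 ≥ 2, which is false.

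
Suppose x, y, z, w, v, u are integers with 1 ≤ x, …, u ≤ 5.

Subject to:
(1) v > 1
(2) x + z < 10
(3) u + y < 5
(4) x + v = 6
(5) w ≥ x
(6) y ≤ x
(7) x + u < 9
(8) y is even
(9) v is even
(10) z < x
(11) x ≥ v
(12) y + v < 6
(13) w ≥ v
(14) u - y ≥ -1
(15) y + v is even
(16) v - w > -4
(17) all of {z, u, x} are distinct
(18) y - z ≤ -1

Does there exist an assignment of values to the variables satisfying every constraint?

Satisfiable

Try x = 4, y = 2, z = 3, w = 4, v = 2, u = 2.
Check constraint 2: x + z = 7; constraint 3: u + y = 4. The remaining constraints are straightforward to verify.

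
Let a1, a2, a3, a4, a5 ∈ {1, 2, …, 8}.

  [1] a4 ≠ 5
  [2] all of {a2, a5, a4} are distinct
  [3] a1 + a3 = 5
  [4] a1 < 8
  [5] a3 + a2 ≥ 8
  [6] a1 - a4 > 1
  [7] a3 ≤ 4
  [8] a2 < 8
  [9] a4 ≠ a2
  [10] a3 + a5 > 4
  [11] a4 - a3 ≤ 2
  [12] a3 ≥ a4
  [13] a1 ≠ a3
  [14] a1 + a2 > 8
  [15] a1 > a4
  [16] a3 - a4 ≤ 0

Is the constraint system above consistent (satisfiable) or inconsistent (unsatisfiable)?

Satisfiable

Take a1 = 4, a2 = 7, a3 = 1, a4 = 1, a5 = 4. Then constraint 3: a1 + a3 = 5; constraint 5: a3 + a2 = 8; constraint 6: a1 - a4 = 3, and every other listed constraint is also met.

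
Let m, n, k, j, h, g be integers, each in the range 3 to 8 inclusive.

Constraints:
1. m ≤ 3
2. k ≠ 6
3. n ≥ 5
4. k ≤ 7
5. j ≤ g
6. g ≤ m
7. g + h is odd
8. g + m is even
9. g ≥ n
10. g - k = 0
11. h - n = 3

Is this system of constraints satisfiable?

From constraints 3 and 9: g ≥ n and n ≥ 5, so g ≥ 5. From constraints 1 and 6: g ≤ m and m ≤ 3, so g ≤ 3. But 3 < 5, so no value of g works.

Unsatisfiable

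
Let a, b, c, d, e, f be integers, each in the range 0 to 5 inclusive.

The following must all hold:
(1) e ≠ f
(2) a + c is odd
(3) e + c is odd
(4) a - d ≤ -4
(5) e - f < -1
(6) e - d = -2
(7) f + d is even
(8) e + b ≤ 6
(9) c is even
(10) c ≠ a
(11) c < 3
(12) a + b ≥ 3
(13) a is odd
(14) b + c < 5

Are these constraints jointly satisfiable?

Satisfiable

One satisfying assignment is a = 1, b = 2, c = 0, d = 5, e = 3, f = 5.
For the less obvious constraints — constraint 4: a - d = -4; constraint 5: e - f = -2 — and the others hold by inspection.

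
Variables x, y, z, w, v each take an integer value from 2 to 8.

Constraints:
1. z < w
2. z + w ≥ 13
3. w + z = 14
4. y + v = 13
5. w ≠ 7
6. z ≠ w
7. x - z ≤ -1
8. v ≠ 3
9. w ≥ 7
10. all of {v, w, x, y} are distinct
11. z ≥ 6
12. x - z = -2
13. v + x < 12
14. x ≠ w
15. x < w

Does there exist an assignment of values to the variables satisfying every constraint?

Setting (x, y, z, w, v) = (4, 6, 6, 8, 7) satisfies everything: constraint 2: z + w = 14; constraint 3: w + z = 14, and the others follow.

Satisfiable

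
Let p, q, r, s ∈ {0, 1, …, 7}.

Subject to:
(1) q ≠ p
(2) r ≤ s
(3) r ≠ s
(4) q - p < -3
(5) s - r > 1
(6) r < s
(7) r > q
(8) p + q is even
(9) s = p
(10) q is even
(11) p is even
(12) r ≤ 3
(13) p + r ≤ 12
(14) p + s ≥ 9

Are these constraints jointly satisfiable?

Satisfiable

One satisfying assignment is p = 6, q = 0, r = 3, s = 6.
For the less obvious constraints — constraint 4: q - p = -6; constraint 5: s - r = 3 — and the others hold by inspection.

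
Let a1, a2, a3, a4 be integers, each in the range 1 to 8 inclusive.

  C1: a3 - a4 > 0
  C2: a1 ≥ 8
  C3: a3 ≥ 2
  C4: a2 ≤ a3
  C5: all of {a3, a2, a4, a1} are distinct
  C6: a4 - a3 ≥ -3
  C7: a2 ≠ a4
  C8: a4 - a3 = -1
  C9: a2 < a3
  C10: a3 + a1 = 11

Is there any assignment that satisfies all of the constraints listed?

Satisfiable

Take a1 = 8, a2 = 1, a3 = 3, a4 = 2. Then constraint 1: a3 - a4 = 1; constraint 6: a4 - a3 = -1, and every other listed constraint is also met.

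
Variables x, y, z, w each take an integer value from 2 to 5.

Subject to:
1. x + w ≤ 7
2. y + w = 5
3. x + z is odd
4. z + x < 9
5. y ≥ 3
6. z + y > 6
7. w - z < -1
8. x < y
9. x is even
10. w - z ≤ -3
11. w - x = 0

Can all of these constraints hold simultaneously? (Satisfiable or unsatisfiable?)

Satisfiable

Take x = 2, y = 3, z = 5, w = 2. Then constraint 1: x + w = 4; constraint 2: y + w = 5; constraint 4: z + x = 7, and every other listed constraint is also met.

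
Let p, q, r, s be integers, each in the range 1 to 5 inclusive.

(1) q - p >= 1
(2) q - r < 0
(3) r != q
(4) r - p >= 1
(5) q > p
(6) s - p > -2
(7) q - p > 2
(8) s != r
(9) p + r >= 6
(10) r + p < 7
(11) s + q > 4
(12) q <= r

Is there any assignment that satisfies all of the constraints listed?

Satisfiable

One satisfying assignment is p = 1, q = 4, r = 5, s = 2.
For the less obvious constraints — constraint 1: q - p = 3; constraint 2: q - r = -1 — and the others hold by inspection.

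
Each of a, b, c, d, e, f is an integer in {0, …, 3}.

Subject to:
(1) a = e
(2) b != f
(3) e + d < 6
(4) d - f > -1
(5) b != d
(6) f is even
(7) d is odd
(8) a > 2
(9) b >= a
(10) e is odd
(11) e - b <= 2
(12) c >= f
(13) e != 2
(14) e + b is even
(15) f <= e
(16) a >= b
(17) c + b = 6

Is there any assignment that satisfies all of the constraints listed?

Satisfiable

One satisfying assignment is a = 3, b = 3, c = 3, d = 1, e = 3, f = 0.
For the less obvious constraints — constraint 3: e + d = 4; constraint 4: d - f = 1 — and the others hold by inspection.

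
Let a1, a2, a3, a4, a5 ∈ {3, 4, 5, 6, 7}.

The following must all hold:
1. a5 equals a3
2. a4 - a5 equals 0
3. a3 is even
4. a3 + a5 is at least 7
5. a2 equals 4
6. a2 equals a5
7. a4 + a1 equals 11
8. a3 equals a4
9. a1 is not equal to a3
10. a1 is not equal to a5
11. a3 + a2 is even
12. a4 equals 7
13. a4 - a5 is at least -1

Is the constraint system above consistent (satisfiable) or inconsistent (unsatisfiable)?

Constraint 5 fixes a2 = 4 and constraint 12 fixes a4 = 7. Constraints 1, 6, and 8 give a2 = a5 = a3 = a4, so a2 = a4. But 4 ≠ 7 — contradiction.

Unsatisfiable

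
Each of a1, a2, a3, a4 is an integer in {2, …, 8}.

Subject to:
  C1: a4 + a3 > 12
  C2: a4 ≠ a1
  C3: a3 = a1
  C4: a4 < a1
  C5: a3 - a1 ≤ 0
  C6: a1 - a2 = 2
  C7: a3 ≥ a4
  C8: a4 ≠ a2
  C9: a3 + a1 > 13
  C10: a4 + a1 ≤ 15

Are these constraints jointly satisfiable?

Satisfiable

Try a1 = 8, a2 = 6, a3 = 8, a4 = 5.
Check constraint 1: a4 + a3 = 13; constraint 5: a3 - a1 = 0. The remaining constraints are straightforward to verify.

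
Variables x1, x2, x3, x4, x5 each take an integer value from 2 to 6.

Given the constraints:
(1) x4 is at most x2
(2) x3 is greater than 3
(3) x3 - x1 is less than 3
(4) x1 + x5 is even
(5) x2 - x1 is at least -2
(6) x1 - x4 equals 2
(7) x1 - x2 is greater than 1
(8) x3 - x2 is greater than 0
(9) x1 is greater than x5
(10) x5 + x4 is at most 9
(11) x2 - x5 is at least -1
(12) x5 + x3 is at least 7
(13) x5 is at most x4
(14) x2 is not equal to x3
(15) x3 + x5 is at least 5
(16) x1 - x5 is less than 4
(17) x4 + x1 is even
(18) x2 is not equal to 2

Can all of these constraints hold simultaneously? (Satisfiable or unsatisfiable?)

Setting (x1, x2, x3, x4, x5) = (5, 3, 5, 3, 3) satisfies everything: constraint 3: x3 - x1 = 0; constraint 5: x2 - x1 = -2; constraint 6: x1 - x4 = 2, and the others follow.

Satisfiable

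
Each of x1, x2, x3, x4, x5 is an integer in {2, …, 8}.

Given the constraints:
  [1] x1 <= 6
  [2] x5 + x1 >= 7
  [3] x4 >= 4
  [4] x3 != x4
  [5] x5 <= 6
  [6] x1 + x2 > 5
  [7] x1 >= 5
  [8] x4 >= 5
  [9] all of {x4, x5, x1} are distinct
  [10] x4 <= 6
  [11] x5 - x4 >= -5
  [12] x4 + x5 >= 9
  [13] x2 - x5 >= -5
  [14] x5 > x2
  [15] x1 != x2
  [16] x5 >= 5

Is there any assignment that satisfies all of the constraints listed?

Constraints 1, 5, 7, 8, 10, and 16 confine each of x4, x5, x1 to the 2 values {5, 6}.
Constraint 9 requires all 3 of them to be distinct, but only 2 values are available — impossible by the pigeonhole principle.

Unsatisfiable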